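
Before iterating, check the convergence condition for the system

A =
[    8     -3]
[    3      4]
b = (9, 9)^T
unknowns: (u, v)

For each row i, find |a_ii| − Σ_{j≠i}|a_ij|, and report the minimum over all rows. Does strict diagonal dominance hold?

row 1: |8| − (3) = 5
row 2: |4| − (3) = 1
minimum over rows = 1 → strictly diagonally dominant (convergence guaranteed)

1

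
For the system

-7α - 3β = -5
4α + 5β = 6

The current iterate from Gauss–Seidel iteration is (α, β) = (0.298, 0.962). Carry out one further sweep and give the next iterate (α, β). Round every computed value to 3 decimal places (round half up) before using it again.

(0.302, 0.958)

One sweep:
  α = (-5 - (-3)·0.962) / (-7) = 0.302
  β = (6 - (4)·0.302) / (5) = 0.958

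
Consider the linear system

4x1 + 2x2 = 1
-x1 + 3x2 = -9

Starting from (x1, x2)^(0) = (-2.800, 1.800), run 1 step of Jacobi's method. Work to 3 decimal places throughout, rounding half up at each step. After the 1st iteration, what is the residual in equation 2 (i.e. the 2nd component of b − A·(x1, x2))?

2.149

Iteration 1:
  x1 = (1 - (2)·1.800) / (4) = -0.650
  x2 = (-9 - (-1)·-2.800) / (3) = -3.933
Residual b − A·x = (11.466, 2.149)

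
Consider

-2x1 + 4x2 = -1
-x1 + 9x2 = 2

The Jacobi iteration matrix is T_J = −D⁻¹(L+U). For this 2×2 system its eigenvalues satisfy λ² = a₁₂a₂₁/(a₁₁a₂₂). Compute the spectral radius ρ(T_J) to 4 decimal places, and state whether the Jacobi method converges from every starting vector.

a₁₂a₂₁/(a₁₁a₂₂) = (4)·(-1) / ((-2)·(9)) = 0.222222
ρ = √|0.222222| = √0.222222 = 0.4714
ρ < 1, so Jacobi converges

0.4714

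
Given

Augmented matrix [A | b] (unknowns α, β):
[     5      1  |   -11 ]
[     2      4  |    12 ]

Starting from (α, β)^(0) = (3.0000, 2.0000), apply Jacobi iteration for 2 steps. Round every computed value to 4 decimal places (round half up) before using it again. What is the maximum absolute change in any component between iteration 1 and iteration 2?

Iteration 1:
  α = (-11 - (1)·2.0000) / (5) = -2.6000
  β = (12 - (2)·3.0000) / (4) = 1.5000
Iteration 2:
  α = (-11 - (1)·1.5000) / (5) = -2.5000
  β = (12 - (2)·-2.6000) / (4) = 4.3000
Change: (0.1000, 2.8000) → max |·| = 2.8000

2.8000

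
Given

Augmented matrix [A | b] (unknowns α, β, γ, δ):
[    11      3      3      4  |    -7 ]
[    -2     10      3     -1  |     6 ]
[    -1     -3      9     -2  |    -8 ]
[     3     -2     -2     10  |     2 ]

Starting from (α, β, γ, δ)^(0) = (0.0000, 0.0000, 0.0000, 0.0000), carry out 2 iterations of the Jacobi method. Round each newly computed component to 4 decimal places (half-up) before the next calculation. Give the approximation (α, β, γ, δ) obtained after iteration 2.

(-0.6303, 0.7594, -0.7152, 0.3331)

Iteration 1:
  α = (-7 - (3)·0.0000 - (3)·0.0000 - (4)·0.0000) / (11) = -0.6364
  β = (6 - (-2)·0.0000 - (3)·0.0000 - (-1)·0.0000) / (10) = 0.6000
  γ = (-8 - (-1)·0.0000 - (-3)·0.0000 - (-2)·0.0000) / (9) = -0.8889
  δ = (2 - (3)·0.0000 - (-2)·0.0000 - (-2)·0.0000) / (10) = 0.2000
Iteration 2:
  α = (-7 - (3)·0.6000 - (3)·-0.8889 - (4)·0.2000) / (11) = -0.6303
  β = (6 - (-2)·-0.6364 - (3)·-0.8889 - (-1)·0.2000) / (10) = 0.7594
  γ = (-8 - (-1)·-0.6364 - (-3)·0.6000 - (-2)·0.2000) / (9) = -0.7152
  δ = (2 - (3)·-0.6364 - (-2)·0.6000 - (-2)·-0.8889) / (10) = 0.3331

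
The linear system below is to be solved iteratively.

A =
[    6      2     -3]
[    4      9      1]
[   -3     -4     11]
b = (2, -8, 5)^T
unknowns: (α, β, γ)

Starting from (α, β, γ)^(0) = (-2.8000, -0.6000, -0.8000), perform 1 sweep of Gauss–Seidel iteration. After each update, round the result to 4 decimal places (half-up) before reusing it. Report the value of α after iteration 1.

Iteration 1:
  α = (2 - (2)·-0.6000 - (-3)·-0.8000) / (6) = 0.1333
  β = (-8 - (4)·0.1333 - (1)·-0.8000) / (9) = -0.8592
  γ = (5 - (-3)·0.1333 - (-4)·-0.8592) / (11) = 0.1785

0.1333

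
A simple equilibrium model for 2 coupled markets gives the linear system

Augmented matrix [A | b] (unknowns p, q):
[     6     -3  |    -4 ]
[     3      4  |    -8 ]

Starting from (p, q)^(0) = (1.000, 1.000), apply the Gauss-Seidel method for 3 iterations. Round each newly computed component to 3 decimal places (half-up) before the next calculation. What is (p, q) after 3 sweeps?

Iteration 1:
  p = (-4 - (-3)·1.000) / (6) = -0.167
  q = (-8 - (3)·-0.167) / (4) = -1.875
Iteration 2:
  p = (-4 - (-3)·-1.875) / (6) = -1.604
  q = (-8 - (3)·-1.604) / (4) = -0.797
Iteration 3:
  p = (-4 - (-3)·-0.797) / (6) = -1.065
  q = (-8 - (3)·-1.065) / (4) = -1.201

(-1.065, -1.201)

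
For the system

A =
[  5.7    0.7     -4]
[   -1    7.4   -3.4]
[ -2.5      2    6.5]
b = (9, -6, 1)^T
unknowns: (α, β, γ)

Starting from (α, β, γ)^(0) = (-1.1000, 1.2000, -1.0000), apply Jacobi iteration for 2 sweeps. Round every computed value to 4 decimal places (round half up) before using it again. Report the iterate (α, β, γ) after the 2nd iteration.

Iteration 1:
  α = (9 - (0.7)·1.2000 - (-4)·-1.0000) / (5.7) = 0.7298
  β = (-6 - (-1)·-1.1000 - (-3.4)·-1.0000) / (7.4) = -1.4189
  γ = (1 - (-2.5)·-1.1000 - (2)·1.2000) / (6.5) = -0.6385
Iteration 2:
  α = (9 - (0.7)·-1.4189 - (-4)·-0.6385) / (5.7) = 1.3051
  β = (-6 - (-1)·0.7298 - (-3.4)·-0.6385) / (7.4) = -1.0056
  γ = (1 - (-2.5)·0.7298 - (2)·-1.4189) / (6.5) = 0.8711

(1.3051, -1.0056, 0.8711)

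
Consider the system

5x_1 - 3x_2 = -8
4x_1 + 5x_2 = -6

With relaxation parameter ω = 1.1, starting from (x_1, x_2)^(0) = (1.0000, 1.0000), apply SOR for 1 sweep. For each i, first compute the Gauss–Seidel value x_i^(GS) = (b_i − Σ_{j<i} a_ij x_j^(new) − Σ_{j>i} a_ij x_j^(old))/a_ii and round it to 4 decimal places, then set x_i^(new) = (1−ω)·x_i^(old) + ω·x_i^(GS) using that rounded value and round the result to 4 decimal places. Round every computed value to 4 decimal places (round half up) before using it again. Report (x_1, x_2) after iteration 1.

Iteration 1:
  x_1: GS value = (-8 - (-3)·1.0000) / (5) = -1.0000;  x_1 ← (1−ω)·1.0000 + ω·-1.0000 = -1.2000
  x_2: GS value = (-6 - (4)·-1.2000) / (5) = -0.2400;  x_2 ← (1−ω)·1.0000 + ω·-0.2400 = -0.3640

(-1.2000, -0.3640)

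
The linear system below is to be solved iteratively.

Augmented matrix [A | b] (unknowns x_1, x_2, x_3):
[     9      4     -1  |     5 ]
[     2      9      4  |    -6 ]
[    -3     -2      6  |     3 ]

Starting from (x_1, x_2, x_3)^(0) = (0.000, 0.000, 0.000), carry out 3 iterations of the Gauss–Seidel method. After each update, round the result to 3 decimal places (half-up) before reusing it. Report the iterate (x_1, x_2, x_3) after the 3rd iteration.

(1.117, -1.187, 0.663)

Iteration 1:
  x_1 = (5 - (4)·0.000 - (-1)·0.000) / (9) = 0.556
  x_2 = (-6 - (2)·0.556 - (4)·0.000) / (9) = -0.790
  x_3 = (3 - (-3)·0.556 - (-2)·-0.790) / (6) = 0.515
Iteration 2:
  x_1 = (5 - (4)·-0.790 - (-1)·0.515) / (9) = 0.964
  x_2 = (-6 - (2)·0.964 - (4)·0.515) / (9) = -1.110
  x_3 = (3 - (-3)·0.964 - (-2)·-1.110) / (6) = 0.612
Iteration 3:
  x_1 = (5 - (4)·-1.110 - (-1)·0.612) / (9) = 1.117
  x_2 = (-6 - (2)·1.117 - (4)·0.612) / (9) = -1.187
  x_3 = (3 - (-3)·1.117 - (-2)·-1.187) / (6) = 0.663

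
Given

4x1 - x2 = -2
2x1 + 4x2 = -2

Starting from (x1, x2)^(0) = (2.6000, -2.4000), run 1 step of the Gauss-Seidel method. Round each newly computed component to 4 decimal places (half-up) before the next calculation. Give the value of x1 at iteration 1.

Iteration 1:
  x1 = (-2 - (-1)·-2.4000) / (4) = -1.1000
  x2 = (-2 - (2)·-1.1000) / (4) = 0.0500

-1.1000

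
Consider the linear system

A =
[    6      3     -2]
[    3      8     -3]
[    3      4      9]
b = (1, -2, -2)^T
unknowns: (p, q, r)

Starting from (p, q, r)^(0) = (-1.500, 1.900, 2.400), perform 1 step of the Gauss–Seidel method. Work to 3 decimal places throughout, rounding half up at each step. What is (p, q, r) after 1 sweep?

Iteration 1:
  p = (1 - (3)·1.900 - (-2)·2.400) / (6) = 0.017
  q = (-2 - (3)·0.017 - (-3)·2.400) / (8) = 0.644
  r = (-2 - (3)·0.017 - (4)·0.644) / (9) = -0.514

(0.017, 0.644, -0.514)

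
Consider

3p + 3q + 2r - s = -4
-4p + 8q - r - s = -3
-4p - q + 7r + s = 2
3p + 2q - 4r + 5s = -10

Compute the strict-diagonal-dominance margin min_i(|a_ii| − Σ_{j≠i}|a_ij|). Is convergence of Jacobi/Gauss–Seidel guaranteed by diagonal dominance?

row 1: |3| − (3+2+1) = -3
row 2: |8| − (4+1+1) = 2
row 3: |7| − (4+1+1) = 1
row 4: |5| − (3+2+4) = -4
minimum over rows = -4 → not strictly diagonally dominant

-4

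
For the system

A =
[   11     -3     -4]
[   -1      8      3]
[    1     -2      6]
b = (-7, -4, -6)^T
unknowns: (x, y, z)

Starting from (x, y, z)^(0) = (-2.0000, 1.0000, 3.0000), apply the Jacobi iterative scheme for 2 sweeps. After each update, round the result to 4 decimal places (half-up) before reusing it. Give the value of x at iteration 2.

Iteration 1:
  x = (-7 - (-3)·1.0000 - (-4)·3.0000) / (11) = 0.7273
  y = (-4 - (-1)·-2.0000 - (3)·3.0000) / (8) = -1.8750
  z = (-6 - (1)·-2.0000 - (-2)·1.0000) / (6) = -0.3333
Iteration 2:
  x = (-7 - (-3)·-1.8750 - (-4)·-0.3333) / (11) = -1.2689
  y = (-4 - (-1)·0.7273 - (3)·-0.3333) / (8) = -0.2841
  z = (-6 - (1)·0.7273 - (-2)·-1.8750) / (6) = -1.7462

-1.2689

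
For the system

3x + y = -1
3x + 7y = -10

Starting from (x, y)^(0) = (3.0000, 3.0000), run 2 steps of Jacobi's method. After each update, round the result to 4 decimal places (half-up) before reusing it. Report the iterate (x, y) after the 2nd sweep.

Iteration 1:
  x = (-1 - (1)·3.0000) / (3) = -1.3333
  y = (-10 - (3)·3.0000) / (7) = -2.7143
Iteration 2:
  x = (-1 - (1)·-2.7143) / (3) = 0.5714
  y = (-10 - (3)·-1.3333) / (7) = -0.8572

(0.5714, -0.8572)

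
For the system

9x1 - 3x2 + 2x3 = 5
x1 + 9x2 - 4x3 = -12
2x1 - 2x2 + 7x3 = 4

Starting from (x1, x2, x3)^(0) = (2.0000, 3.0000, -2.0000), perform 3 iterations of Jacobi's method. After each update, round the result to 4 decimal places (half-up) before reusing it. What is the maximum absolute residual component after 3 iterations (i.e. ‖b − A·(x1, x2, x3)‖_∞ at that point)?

3.4822

Iteration 1:
  x1 = (5 - (-3)·3.0000 - (2)·-2.0000) / (9) = 2.0000
  x2 = (-12 - (1)·2.0000 - (-4)·-2.0000) / (9) = -2.4444
  x3 = (4 - (2)·2.0000 - (-2)·3.0000) / (7) = 0.8571
Iteration 2:
  x1 = (5 - (-3)·-2.4444 - (2)·0.8571) / (9) = -0.4497
  x2 = (-12 - (1)·2.0000 - (-4)·0.8571) / (9) = -1.1746
  x3 = (4 - (2)·2.0000 - (-2)·-2.4444) / (7) = -0.6984
Iteration 3:
  x1 = (5 - (-3)·-1.1746 - (2)·-0.6984) / (9) = 0.3192
  x2 = (-12 - (1)·-0.4497 - (-4)·-0.6984) / (9) = -1.5938
  x3 = (4 - (2)·-0.4497 - (-2)·-1.1746) / (7) = 0.3643
Residual b − A·x = (-3.3828, 3.4822, -2.3761); ∞-norm = 3.4822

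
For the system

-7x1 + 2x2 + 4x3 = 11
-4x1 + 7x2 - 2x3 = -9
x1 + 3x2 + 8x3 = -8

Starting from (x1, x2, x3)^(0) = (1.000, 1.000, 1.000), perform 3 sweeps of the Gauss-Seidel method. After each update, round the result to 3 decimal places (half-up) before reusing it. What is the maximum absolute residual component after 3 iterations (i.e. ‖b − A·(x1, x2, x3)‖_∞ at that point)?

Iteration 1:
  x1 = (11 - (2)·1.000 - (4)·1.000) / (-7) = -0.714
  x2 = (-9 - (-4)·-0.714 - (-2)·1.000) / (7) = -1.408
  x3 = (-8 - (1)·-0.714 - (3)·-1.408) / (8) = -0.383
Iteration 2:
  x1 = (11 - (2)·-1.408 - (4)·-0.383) / (-7) = -2.193
  x2 = (-9 - (-4)·-2.193 - (-2)·-0.383) / (7) = -2.648
  x3 = (-8 - (1)·-2.193 - (3)·-2.648) / (8) = 0.267
Iteration 3:
  x1 = (11 - (2)·-2.648 - (4)·0.267) / (-7) = -2.175
  x2 = (-9 - (-4)·-2.175 - (-2)·0.267) / (7) = -2.452
  x3 = (-8 - (1)·-2.175 - (3)·-2.452) / (8) = 0.191
Residual b − A·x = (-0.085, -0.154, 0.003); ∞-norm = 0.154

0.154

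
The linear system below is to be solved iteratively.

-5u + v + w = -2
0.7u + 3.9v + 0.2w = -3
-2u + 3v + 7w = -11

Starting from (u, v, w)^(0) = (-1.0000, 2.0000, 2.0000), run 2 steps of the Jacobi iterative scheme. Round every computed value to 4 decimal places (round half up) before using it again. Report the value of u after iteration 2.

-0.2813

Iteration 1:
  u = (-2 - (1)·2.0000 - (1)·2.0000) / (-5) = 1.2000
  v = (-3 - (0.7)·-1.0000 - (0.2)·2.0000) / (3.9) = -0.6923
  w = (-11 - (-2)·-1.0000 - (3)·2.0000) / (7) = -2.7143
Iteration 2:
  u = (-2 - (1)·-0.6923 - (1)·-2.7143) / (-5) = -0.2813
  v = (-3 - (0.7)·1.2000 - (0.2)·-2.7143) / (3.9) = -0.8454
  w = (-11 - (-2)·1.2000 - (3)·-0.6923) / (7) = -0.9319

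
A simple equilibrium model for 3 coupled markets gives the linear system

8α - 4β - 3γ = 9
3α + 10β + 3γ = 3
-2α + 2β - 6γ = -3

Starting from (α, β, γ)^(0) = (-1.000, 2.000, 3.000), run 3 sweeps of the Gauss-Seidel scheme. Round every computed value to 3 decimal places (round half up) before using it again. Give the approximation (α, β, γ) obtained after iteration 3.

Iteration 1:
  α = (9 - (-4)·2.000 - (-3)·3.000) / (8) = 3.250
  β = (3 - (3)·3.250 - (3)·3.000) / (10) = -1.575
  γ = (-3 - (-2)·3.250 - (2)·-1.575) / (-6) = -1.108
Iteration 2:
  α = (9 - (-4)·-1.575 - (-3)·-1.108) / (8) = -0.078
  β = (3 - (3)·-0.078 - (3)·-1.108) / (10) = 0.656
  γ = (-3 - (-2)·-0.078 - (2)·0.656) / (-6) = 0.745
Iteration 3:
  α = (9 - (-4)·0.656 - (-3)·0.745) / (8) = 1.732
  β = (3 - (3)·1.732 - (3)·0.745) / (10) = -0.443
  γ = (-3 - (-2)·1.732 - (2)·-0.443) / (-6) = -0.225

(1.732, -0.443, -0.225)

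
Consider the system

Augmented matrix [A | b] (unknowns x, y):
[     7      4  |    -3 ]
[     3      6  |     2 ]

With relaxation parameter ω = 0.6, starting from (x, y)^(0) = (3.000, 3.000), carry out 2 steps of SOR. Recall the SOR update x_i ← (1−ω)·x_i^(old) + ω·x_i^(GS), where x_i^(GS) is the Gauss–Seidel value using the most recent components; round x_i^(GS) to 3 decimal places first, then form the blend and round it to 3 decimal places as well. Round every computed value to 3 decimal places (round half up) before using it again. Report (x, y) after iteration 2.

(-0.780, 1.004)

Iteration 1:
  x: GS value = (-3 - (4)·3.000) / (7) = -2.143;  x ← (1−ω)·3.000 + ω·-2.143 = -0.086
  y: GS value = (2 - (3)·-0.086) / (6) = 0.376;  y ← (1−ω)·3.000 + ω·0.376 = 1.426
Iteration 2:
  x: GS value = (-3 - (4)·1.426) / (7) = -1.243;  x ← (1−ω)·-0.086 + ω·-1.243 = -0.780
  y: GS value = (2 - (3)·-0.780) / (6) = 0.723;  y ← (1−ω)·1.426 + ω·0.723 = 1.004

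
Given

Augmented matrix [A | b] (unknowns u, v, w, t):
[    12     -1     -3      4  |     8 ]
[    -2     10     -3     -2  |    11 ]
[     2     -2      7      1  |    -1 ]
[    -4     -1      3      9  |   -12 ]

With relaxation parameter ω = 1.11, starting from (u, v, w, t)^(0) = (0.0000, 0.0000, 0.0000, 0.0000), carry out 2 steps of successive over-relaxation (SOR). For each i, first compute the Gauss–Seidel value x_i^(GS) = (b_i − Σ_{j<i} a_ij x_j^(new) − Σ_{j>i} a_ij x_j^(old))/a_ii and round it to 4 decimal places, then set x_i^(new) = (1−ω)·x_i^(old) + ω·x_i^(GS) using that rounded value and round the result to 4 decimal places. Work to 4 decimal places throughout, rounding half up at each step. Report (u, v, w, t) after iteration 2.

Iteration 1:
  u: GS value = (8 - (-1)·0.0000 - (-3)·0.0000 - (4)·0.0000) / (12) = 0.6667;  u ← (1−ω)·0.0000 + ω·0.6667 = 0.7400
  v: GS value = (11 - (-2)·0.7400 - (-3)·0.0000 - (-2)·0.0000) / (10) = 1.2480;  v ← (1−ω)·0.0000 + ω·1.2480 = 1.3853
  w: GS value = (-1 - (2)·0.7400 - (-2)·1.3853 - (1)·0.0000) / (7) = 0.0415;  w ← (1−ω)·0.0000 + ω·0.0415 = 0.0461
  t: GS value = (-12 - (-4)·0.7400 - (-1)·1.3853 - (3)·0.0461) / (9) = -0.8659;  t ← (1−ω)·0.0000 + ω·-0.8659 = -0.9611
Iteration 2:
  u: GS value = (8 - (-1)·1.3853 - (-3)·0.0461 - (4)·-0.9611) / (12) = 1.1140;  u ← (1−ω)·0.7400 + ω·1.1140 = 1.1551
  v: GS value = (11 - (-2)·1.1551 - (-3)·0.0461 - (-2)·-0.9611) / (10) = 1.1526;  v ← (1−ω)·1.3853 + ω·1.1526 = 1.1270
  w: GS value = (-1 - (2)·1.1551 - (-2)·1.1270 - (1)·-0.9611) / (7) = -0.0136;  w ← (1−ω)·0.0461 + ω·-0.0136 = -0.0202
  t: GS value = (-12 - (-4)·1.1551 - (-1)·1.1270 - (3)·-0.0202) / (9) = -0.6880;  t ← (1−ω)·-0.9611 + ω·-0.6880 = -0.6580

(1.1551, 1.1270, -0.0202, -0.6580)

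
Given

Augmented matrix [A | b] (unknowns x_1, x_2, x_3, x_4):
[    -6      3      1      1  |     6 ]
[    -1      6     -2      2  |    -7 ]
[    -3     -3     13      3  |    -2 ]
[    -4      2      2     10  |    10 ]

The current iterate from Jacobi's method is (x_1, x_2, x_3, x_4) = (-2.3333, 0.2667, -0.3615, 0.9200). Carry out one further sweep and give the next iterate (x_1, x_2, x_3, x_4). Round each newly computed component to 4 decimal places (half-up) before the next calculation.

One sweep:
  x_1 = (6 - (3)·0.2667 - (1)·-0.3615 - (1)·0.9200) / (-6) = -0.7736
  x_2 = (-7 - (-1)·-2.3333 - (-2)·-0.3615 - (2)·0.9200) / (6) = -1.9827
  x_3 = (-2 - (-3)·-2.3333 - (-3)·0.2667 - (3)·0.9200) / (13) = -0.8431
  x_4 = (10 - (-4)·-2.3333 - (2)·0.2667 - (2)·-0.3615) / (10) = 0.0856

(-0.7736, -1.9827, -0.8431, 0.0856)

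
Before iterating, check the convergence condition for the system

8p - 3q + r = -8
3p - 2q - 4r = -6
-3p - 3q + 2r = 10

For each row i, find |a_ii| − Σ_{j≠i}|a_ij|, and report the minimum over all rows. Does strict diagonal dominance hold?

-5

row 1: |8| − (3+1) = 4
row 2: |-2| − (3+4) = -5
row 3: |2| − (3+3) = -4
minimum over rows = -5 → not strictly diagonally dominant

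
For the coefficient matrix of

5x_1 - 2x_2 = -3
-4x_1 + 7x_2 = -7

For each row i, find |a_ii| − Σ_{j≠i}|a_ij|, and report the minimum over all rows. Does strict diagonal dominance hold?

row 1: |5| − (2) = 3
row 2: |7| − (4) = 3
minimum over rows = 3 → strictly diagonally dominant (convergence guaranteed)

3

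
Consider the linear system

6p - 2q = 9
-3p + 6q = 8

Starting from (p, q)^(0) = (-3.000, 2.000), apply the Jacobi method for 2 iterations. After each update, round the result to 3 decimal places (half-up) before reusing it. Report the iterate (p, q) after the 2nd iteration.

(1.444, 2.417)

Iteration 1:
  p = (9 - (-2)·2.000) / (6) = 2.167
  q = (8 - (-3)·-3.000) / (6) = -0.167
Iteration 2:
  p = (9 - (-2)·-0.167) / (6) = 1.444
  q = (8 - (-3)·2.167) / (6) = 2.417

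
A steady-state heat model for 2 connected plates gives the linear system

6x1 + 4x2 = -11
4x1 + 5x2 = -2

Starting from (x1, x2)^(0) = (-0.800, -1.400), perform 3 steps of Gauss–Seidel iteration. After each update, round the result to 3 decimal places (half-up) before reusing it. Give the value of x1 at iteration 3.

Iteration 1:
  x1 = (-11 - (4)·-1.400) / (6) = -0.900
  x2 = (-2 - (4)·-0.900) / (5) = 0.320
Iteration 2:
  x1 = (-11 - (4)·0.320) / (6) = -2.047
  x2 = (-2 - (4)·-2.047) / (5) = 1.238
Iteration 3:
  x1 = (-11 - (4)·1.238) / (6) = -2.659
  x2 = (-2 - (4)·-2.659) / (5) = 1.727

-2.659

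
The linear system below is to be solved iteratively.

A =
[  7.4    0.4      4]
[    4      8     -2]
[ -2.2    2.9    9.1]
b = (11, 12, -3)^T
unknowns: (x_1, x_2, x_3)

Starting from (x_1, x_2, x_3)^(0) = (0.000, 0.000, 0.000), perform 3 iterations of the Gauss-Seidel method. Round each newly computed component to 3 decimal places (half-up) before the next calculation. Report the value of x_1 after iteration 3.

Iteration 1:
  x_1 = (11 - (0.4)·0.000 - (4)·0.000) / (7.4) = 1.486
  x_2 = (12 - (4)·1.486 - (-2)·0.000) / (8) = 0.757
  x_3 = (-3 - (-2.2)·1.486 - (2.9)·0.757) / (9.1) = -0.212
Iteration 2:
  x_1 = (11 - (0.4)·0.757 - (4)·-0.212) / (7.4) = 1.560
  x_2 = (12 - (4)·1.560 - (-2)·-0.212) / (8) = 0.667
  x_3 = (-3 - (-2.2)·1.560 - (2.9)·0.667) / (9.1) = -0.165
Iteration 3:
  x_1 = (11 - (0.4)·0.667 - (4)·-0.165) / (7.4) = 1.540
  x_2 = (12 - (4)·1.540 - (-2)·-0.165) / (8) = 0.689
  x_3 = (-3 - (-2.2)·1.540 - (2.9)·0.689) / (9.1) = -0.177

1.540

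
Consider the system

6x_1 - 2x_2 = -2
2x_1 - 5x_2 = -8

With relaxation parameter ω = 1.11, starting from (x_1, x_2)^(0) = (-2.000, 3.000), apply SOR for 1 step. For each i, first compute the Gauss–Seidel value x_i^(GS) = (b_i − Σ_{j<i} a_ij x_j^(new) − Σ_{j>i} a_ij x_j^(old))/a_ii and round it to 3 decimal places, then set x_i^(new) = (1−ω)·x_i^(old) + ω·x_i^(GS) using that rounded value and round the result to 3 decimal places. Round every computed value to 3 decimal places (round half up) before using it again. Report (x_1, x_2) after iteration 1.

Iteration 1:
  x_1: GS value = (-2 - (-2)·3.000) / (6) = 0.667;  x_1 ← (1−ω)·-2.000 + ω·0.667 = 0.960
  x_2: GS value = (-8 - (2)·0.960) / (-5) = 1.984;  x_2 ← (1−ω)·3.000 + ω·1.984 = 1.872

(0.960, 1.872)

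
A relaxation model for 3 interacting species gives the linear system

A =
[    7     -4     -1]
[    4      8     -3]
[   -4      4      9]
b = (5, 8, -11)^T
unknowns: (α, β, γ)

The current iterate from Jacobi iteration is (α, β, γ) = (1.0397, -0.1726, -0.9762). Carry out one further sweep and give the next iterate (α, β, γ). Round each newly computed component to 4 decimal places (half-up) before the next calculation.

One sweep:
  α = (5 - (-4)·-0.1726 - (-1)·-0.9762) / (7) = 0.4762
  β = (8 - (4)·1.0397 - (-3)·-0.9762) / (8) = 0.1141
  γ = (-11 - (-4)·1.0397 - (4)·-0.1726) / (9) = -0.6834

(0.4762, 0.1141, -0.6834)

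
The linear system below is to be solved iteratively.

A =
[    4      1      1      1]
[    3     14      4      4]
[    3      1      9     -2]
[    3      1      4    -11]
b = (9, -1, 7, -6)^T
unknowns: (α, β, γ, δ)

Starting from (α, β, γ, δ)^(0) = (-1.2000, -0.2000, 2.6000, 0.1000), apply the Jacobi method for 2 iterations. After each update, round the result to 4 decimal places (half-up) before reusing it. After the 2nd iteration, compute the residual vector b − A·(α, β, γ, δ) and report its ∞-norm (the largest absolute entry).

2.6376

Iteration 1:
  α = (9 - (1)·-0.2000 - (1)·2.6000 - (1)·0.1000) / (4) = 1.6250
  β = (-1 - (3)·-1.2000 - (4)·2.6000 - (4)·0.1000) / (14) = -0.5857
  γ = (7 - (3)·-1.2000 - (1)·-0.2000 - (-2)·0.1000) / (9) = 1.2222
  δ = (-6 - (3)·-1.2000 - (1)·-0.2000 - (4)·2.6000) / (-11) = 1.1455
Iteration 2:
  α = (9 - (1)·-0.5857 - (1)·1.2222 - (1)·1.1455) / (4) = 1.8045
  β = (-1 - (3)·1.6250 - (4)·1.2222 - (4)·1.1455) / (14) = -1.0961
  γ = (7 - (3)·1.6250 - (1)·-0.5857 - (-2)·1.1455) / (9) = 0.5557
  δ = (-6 - (3)·1.6250 - (1)·-0.5857 - (4)·1.2222) / (-11) = 1.3798
Residual b − A·x = (0.9426, 1.1899, 0.4409, 2.6376); ∞-norm = 2.6376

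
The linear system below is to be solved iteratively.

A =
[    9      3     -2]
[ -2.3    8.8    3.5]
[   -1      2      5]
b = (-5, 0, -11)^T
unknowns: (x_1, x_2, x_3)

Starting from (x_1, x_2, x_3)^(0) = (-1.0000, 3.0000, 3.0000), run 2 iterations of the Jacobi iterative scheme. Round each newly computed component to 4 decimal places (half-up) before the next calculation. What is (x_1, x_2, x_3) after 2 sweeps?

Iteration 1:
  x_1 = (-5 - (3)·3.0000 - (-2)·3.0000) / (9) = -0.8889
  x_2 = (0 - (-2.3)·-1.0000 - (3.5)·3.0000) / (8.8) = -1.4545
  x_3 = (-11 - (-1)·-1.0000 - (2)·3.0000) / (5) = -3.6000
Iteration 2:
  x_1 = (-5 - (3)·-1.4545 - (-2)·-3.6000) / (9) = -0.8707
  x_2 = (0 - (-2.3)·-0.8889 - (3.5)·-3.6000) / (8.8) = 1.1995
  x_3 = (-11 - (-1)·-0.8889 - (2)·-1.4545) / (5) = -1.7960

(-0.8707, 1.1995, -1.7960)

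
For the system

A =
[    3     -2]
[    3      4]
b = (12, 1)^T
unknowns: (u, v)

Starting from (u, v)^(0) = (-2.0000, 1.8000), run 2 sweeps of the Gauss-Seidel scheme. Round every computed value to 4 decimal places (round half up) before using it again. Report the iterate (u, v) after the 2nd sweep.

Iteration 1:
  u = (12 - (-2)·1.8000) / (3) = 5.2000
  v = (1 - (3)·5.2000) / (4) = -3.6500
Iteration 2:
  u = (12 - (-2)·-3.6500) / (3) = 1.5667
  v = (1 - (3)·1.5667) / (4) = -0.9250

(1.5667, -0.9250)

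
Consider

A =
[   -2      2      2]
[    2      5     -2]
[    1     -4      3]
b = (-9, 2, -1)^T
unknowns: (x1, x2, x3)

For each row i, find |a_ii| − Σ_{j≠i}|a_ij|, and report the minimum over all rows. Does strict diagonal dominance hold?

row 1: |-2| − (2+2) = -2
row 2: |5| − (2+2) = 1
row 3: |3| − (1+4) = -2
minimum over rows = -2 → not strictly diagonally dominant

-2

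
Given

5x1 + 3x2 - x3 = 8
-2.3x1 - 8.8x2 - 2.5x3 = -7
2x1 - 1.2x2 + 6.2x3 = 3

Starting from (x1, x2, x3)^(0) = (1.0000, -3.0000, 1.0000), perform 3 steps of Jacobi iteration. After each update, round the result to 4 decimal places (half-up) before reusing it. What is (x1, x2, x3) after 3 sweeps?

(1.4900, 0.6171, 0.0381)

Iteration 1:
  x1 = (8 - (3)·-3.0000 - (-1)·1.0000) / (5) = 3.6000
  x2 = (-7 - (-2.3)·1.0000 - (-2.5)·1.0000) / (-8.8) = 0.2500
  x3 = (3 - (2)·1.0000 - (-1.2)·-3.0000) / (6.2) = -0.4194
Iteration 2:
  x1 = (8 - (3)·0.2500 - (-1)·-0.4194) / (5) = 1.3661
  x2 = (-7 - (-2.3)·3.6000 - (-2.5)·-0.4194) / (-8.8) = -0.0263
  x3 = (3 - (2)·3.6000 - (-1.2)·0.2500) / (6.2) = -0.6290
Iteration 3:
  x1 = (8 - (3)·-0.0263 - (-1)·-0.6290) / (5) = 1.4900
  x2 = (-7 - (-2.3)·1.3661 - (-2.5)·-0.6290) / (-8.8) = 0.6171
  x3 = (3 - (2)·1.3661 - (-1.2)·-0.0263) / (6.2) = 0.0381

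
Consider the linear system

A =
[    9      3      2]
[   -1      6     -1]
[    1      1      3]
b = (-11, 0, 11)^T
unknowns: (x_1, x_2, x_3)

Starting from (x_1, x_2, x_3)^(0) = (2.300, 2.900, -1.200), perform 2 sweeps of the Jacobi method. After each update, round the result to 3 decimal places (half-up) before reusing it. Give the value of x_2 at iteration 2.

Iteration 1:
  x_1 = (-11 - (3)·2.900 - (2)·-1.200) / (9) = -1.922
  x_2 = (0 - (-1)·2.300 - (-1)·-1.200) / (6) = 0.183
  x_3 = (11 - (1)·2.300 - (1)·2.900) / (3) = 1.933
Iteration 2:
  x_1 = (-11 - (3)·0.183 - (2)·1.933) / (9) = -1.713
  x_2 = (0 - (-1)·-1.922 - (-1)·1.933) / (6) = 0.002
  x_3 = (11 - (1)·-1.922 - (1)·0.183) / (3) = 4.246

0.002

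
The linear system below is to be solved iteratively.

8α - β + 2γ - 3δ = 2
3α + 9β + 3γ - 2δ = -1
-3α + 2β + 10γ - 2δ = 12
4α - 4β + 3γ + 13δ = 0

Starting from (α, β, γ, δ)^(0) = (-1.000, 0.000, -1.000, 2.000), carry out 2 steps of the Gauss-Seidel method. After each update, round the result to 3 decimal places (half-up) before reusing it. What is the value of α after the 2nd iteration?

Iteration 1:
  α = (2 - (-1)·0.000 - (2)·-1.000 - (-3)·2.000) / (8) = 1.250
  β = (-1 - (3)·1.250 - (3)·-1.000 - (-2)·2.000) / (9) = 0.250
  γ = (12 - (-3)·1.250 - (2)·0.250 - (-2)·2.000) / (10) = 1.925
  δ = (0 - (4)·1.250 - (-4)·0.250 - (3)·1.925) / (13) = -0.752
Iteration 2:
  α = (2 - (-1)·0.250 - (2)·1.925 - (-3)·-0.752) / (8) = -0.482
  β = (-1 - (3)·-0.482 - (3)·1.925 - (-2)·-0.752) / (9) = -0.759
  γ = (12 - (-3)·-0.482 - (2)·-0.759 - (-2)·-0.752) / (10) = 1.057
  δ = (0 - (4)·-0.482 - (-4)·-0.759 - (3)·1.057) / (13) = -0.329

-0.482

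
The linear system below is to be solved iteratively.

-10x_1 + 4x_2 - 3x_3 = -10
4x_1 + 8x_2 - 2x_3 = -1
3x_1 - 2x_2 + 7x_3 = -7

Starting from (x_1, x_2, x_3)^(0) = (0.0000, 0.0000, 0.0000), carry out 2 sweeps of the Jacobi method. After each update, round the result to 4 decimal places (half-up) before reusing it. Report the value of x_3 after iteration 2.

-1.4643

Iteration 1:
  x_1 = (-10 - (4)·0.0000 - (-3)·0.0000) / (-10) = 1.0000
  x_2 = (-1 - (4)·0.0000 - (-2)·0.0000) / (8) = -0.1250
  x_3 = (-7 - (3)·0.0000 - (-2)·0.0000) / (7) = -1.0000
Iteration 2:
  x_1 = (-10 - (4)·-0.1250 - (-3)·-1.0000) / (-10) = 1.2500
  x_2 = (-1 - (4)·1.0000 - (-2)·-1.0000) / (8) = -0.8750
  x_3 = (-7 - (3)·1.0000 - (-2)·-0.1250) / (7) = -1.4643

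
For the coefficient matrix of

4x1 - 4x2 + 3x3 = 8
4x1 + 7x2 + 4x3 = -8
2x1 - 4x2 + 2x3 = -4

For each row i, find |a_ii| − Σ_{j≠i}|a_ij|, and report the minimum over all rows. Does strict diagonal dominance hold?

row 1: |4| − (4+3) = -3
row 2: |7| − (4+4) = -1
row 3: |2| − (2+4) = -4
minimum over rows = -4 → not strictly diagonally dominant

-4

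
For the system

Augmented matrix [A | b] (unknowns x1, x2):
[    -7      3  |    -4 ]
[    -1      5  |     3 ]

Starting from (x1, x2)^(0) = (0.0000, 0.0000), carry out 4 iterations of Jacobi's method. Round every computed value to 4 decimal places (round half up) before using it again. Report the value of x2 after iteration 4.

0.7755

Iteration 1:
  x1 = (-4 - (3)·0.0000) / (-7) = 0.5714
  x2 = (3 - (-1)·0.0000) / (5) = 0.6000
Iteration 2:
  x1 = (-4 - (3)·0.6000) / (-7) = 0.8286
  x2 = (3 - (-1)·0.5714) / (5) = 0.7143
Iteration 3:
  x1 = (-4 - (3)·0.7143) / (-7) = 0.8776
  x2 = (3 - (-1)·0.8286) / (5) = 0.7657
Iteration 4:
  x1 = (-4 - (3)·0.7657) / (-7) = 0.8996
  x2 = (3 - (-1)·0.8776) / (5) = 0.7755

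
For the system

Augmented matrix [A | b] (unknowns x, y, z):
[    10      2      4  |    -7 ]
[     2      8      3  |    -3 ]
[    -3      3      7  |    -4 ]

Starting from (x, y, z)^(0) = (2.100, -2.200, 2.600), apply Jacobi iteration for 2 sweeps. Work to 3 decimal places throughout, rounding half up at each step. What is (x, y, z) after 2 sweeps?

(-0.833, -0.527, -0.325)

Iteration 1:
  x = (-7 - (2)·-2.200 - (4)·2.600) / (10) = -1.300
  y = (-3 - (2)·2.100 - (3)·2.600) / (8) = -1.875
  z = (-4 - (-3)·2.100 - (3)·-2.200) / (7) = 1.271
Iteration 2:
  x = (-7 - (2)·-1.875 - (4)·1.271) / (10) = -0.833
  y = (-3 - (2)·-1.300 - (3)·1.271) / (8) = -0.527
  z = (-4 - (-3)·-1.300 - (3)·-1.875) / (7) = -0.325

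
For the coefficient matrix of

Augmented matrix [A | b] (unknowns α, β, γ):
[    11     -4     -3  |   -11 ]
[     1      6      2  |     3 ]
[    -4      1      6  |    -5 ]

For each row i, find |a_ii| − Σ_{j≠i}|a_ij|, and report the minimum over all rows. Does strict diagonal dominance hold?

1

row 1: |11| − (4+3) = 4
row 2: |6| − (1+2) = 3
row 3: |6| − (4+1) = 1
minimum over rows = 1 → strictly diagonally dominant (convergence guaranteed)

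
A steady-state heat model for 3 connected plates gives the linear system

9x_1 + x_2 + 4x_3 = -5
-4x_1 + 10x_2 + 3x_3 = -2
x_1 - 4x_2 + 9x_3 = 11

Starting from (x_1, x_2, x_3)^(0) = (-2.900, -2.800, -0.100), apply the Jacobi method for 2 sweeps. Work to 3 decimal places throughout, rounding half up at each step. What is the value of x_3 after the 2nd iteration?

0.653

Iteration 1:
  x_1 = (-5 - (1)·-2.800 - (4)·-0.100) / (9) = -0.200
  x_2 = (-2 - (-4)·-2.900 - (3)·-0.100) / (10) = -1.330
  x_3 = (11 - (1)·-2.900 - (-4)·-2.800) / (9) = 0.300
Iteration 2:
  x_1 = (-5 - (1)·-1.330 - (4)·0.300) / (9) = -0.541
  x_2 = (-2 - (-4)·-0.200 - (3)·0.300) / (10) = -0.370
  x_3 = (11 - (1)·-0.200 - (-4)·-1.330) / (9) = 0.653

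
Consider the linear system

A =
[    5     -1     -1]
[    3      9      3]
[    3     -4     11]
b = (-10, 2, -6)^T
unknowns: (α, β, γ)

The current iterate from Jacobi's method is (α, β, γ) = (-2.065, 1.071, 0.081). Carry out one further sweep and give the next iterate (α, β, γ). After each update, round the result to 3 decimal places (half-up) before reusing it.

(-1.770, 0.884, 0.407)

One sweep:
  α = (-10 - (-1)·1.071 - (-1)·0.081) / (5) = -1.770
  β = (2 - (3)·-2.065 - (3)·0.081) / (9) = 0.884
  γ = (-6 - (3)·-2.065 - (-4)·1.071) / (11) = 0.407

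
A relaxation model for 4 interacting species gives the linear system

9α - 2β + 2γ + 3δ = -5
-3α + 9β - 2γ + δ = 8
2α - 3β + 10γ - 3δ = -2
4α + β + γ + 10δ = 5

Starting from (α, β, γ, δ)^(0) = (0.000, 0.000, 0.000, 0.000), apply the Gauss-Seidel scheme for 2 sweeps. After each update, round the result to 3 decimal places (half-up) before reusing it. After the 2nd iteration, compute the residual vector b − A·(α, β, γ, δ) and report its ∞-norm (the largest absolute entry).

Iteration 1:
  α = (-5 - (-2)·0.000 - (2)·0.000 - (3)·0.000) / (9) = -0.556
  β = (8 - (-3)·-0.556 - (-2)·0.000 - (1)·0.000) / (9) = 0.704
  γ = (-2 - (2)·-0.556 - (-3)·0.704 - (-3)·0.000) / (10) = 0.122
  δ = (5 - (4)·-0.556 - (1)·0.704 - (1)·0.122) / (10) = 0.640
Iteration 2:
  α = (-5 - (-2)·0.704 - (2)·0.122 - (3)·0.640) / (9) = -0.640
  β = (8 - (-3)·-0.640 - (-2)·0.122 - (1)·0.640) / (9) = 0.632
  γ = (-2 - (2)·-0.640 - (-3)·0.632 - (-3)·0.640) / (10) = 0.310
  δ = (5 - (4)·-0.640 - (1)·0.632 - (1)·0.310) / (10) = 0.662
Residual b − A·x = (-0.582, 0.350, 0.062, -0.002); ∞-norm = 0.582

0.582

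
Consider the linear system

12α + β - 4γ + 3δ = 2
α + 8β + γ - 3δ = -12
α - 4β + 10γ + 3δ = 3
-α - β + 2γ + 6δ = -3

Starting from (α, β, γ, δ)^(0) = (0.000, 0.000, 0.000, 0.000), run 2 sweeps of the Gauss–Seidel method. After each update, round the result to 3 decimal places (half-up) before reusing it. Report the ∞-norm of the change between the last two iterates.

Iteration 1:
  α = (2 - (1)·0.000 - (-4)·0.000 - (3)·0.000) / (12) = 0.167
  β = (-12 - (1)·0.167 - (1)·0.000 - (-3)·0.000) / (8) = -1.521
  γ = (3 - (1)·0.167 - (-4)·-1.521 - (3)·0.000) / (10) = -0.325
  δ = (-3 - (-1)·0.167 - (-1)·-1.521 - (2)·-0.325) / (6) = -0.617
Iteration 2:
  α = (2 - (1)·-1.521 - (-4)·-0.325 - (3)·-0.617) / (12) = 0.339
  β = (-12 - (1)·0.339 - (1)·-0.325 - (-3)·-0.617) / (8) = -1.733
  γ = (3 - (1)·0.339 - (-4)·-1.733 - (3)·-0.617) / (10) = -0.242
  δ = (-3 - (-1)·0.339 - (-1)·-1.733 - (2)·-0.242) / (6) = -0.652
Change: (0.172, -0.212, 0.083, -0.035) → max |·| = 0.212

0.212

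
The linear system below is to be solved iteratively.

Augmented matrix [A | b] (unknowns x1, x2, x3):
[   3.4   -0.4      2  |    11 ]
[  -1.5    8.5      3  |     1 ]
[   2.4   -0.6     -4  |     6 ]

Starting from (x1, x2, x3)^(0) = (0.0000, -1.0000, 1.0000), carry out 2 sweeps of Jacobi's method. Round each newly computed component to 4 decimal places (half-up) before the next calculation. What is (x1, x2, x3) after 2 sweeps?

Iteration 1:
  x1 = (11 - (-0.4)·-1.0000 - (2)·1.0000) / (3.4) = 2.5294
  x2 = (1 - (-1.5)·0.0000 - (3)·1.0000) / (8.5) = -0.2353
  x3 = (6 - (2.4)·0.0000 - (-0.6)·-1.0000) / (-4) = -1.3500
Iteration 2:
  x1 = (11 - (-0.4)·-0.2353 - (2)·-1.3500) / (3.4) = 4.0017
  x2 = (1 - (-1.5)·2.5294 - (3)·-1.3500) / (8.5) = 1.0405
  x3 = (6 - (2.4)·2.5294 - (-0.6)·-0.2353) / (-4) = 0.0529

(4.0017, 1.0405, 0.0529)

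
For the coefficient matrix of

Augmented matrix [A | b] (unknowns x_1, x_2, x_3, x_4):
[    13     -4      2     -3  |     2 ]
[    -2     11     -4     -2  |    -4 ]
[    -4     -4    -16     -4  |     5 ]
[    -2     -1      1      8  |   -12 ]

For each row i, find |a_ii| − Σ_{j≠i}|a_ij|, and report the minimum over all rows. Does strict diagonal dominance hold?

3

row 1: |13| − (4+2+3) = 4
row 2: |11| − (2+4+2) = 3
row 3: |-16| − (4+4+4) = 4
row 4: |8| − (2+1+1) = 4
minimum over rows = 3 → strictly diagonally dominant (convergence guaranteed)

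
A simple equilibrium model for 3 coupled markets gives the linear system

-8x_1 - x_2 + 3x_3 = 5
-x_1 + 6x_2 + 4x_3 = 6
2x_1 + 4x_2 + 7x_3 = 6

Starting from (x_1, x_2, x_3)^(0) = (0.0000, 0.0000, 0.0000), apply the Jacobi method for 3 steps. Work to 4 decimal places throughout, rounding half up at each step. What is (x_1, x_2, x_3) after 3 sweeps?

Iteration 1:
  x_1 = (5 - (-1)·0.0000 - (3)·0.0000) / (-8) = -0.6250
  x_2 = (6 - (-1)·0.0000 - (4)·0.0000) / (6) = 1.0000
  x_3 = (6 - (2)·0.0000 - (4)·0.0000) / (7) = 0.8571
Iteration 2:
  x_1 = (5 - (-1)·1.0000 - (3)·0.8571) / (-8) = -0.4286
  x_2 = (6 - (-1)·-0.6250 - (4)·0.8571) / (6) = 0.3244
  x_3 = (6 - (2)·-0.6250 - (4)·1.0000) / (7) = 0.4643
Iteration 3:
  x_1 = (5 - (-1)·0.3244 - (3)·0.4643) / (-8) = -0.4914
  x_2 = (6 - (-1)·-0.4286 - (4)·0.4643) / (6) = 0.6190
  x_3 = (6 - (2)·-0.4286 - (4)·0.3244) / (7) = 0.7942

(-0.4914, 0.6190, 0.7942)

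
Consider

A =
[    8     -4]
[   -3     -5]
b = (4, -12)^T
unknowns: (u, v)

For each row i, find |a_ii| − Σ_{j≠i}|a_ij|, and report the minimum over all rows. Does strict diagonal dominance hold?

2

row 1: |8| − (4) = 4
row 2: |-5| − (3) = 2
minimum over rows = 2 → strictly diagonally dominant (convergence guaranteed)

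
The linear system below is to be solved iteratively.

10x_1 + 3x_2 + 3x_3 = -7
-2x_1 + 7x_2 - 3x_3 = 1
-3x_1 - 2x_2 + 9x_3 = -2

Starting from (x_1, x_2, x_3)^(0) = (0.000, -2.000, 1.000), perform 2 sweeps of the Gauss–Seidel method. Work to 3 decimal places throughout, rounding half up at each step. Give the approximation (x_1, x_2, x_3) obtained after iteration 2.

Iteration 1:
  x_1 = (-7 - (3)·-2.000 - (3)·1.000) / (10) = -0.400
  x_2 = (1 - (-2)·-0.400 - (-3)·1.000) / (7) = 0.457
  x_3 = (-2 - (-3)·-0.400 - (-2)·0.457) / (9) = -0.254
Iteration 2:
  x_1 = (-7 - (3)·0.457 - (3)·-0.254) / (10) = -0.761
  x_2 = (1 - (-2)·-0.761 - (-3)·-0.254) / (7) = -0.183
  x_3 = (-2 - (-3)·-0.761 - (-2)·-0.183) / (9) = -0.517

(-0.761, -0.183, -0.517)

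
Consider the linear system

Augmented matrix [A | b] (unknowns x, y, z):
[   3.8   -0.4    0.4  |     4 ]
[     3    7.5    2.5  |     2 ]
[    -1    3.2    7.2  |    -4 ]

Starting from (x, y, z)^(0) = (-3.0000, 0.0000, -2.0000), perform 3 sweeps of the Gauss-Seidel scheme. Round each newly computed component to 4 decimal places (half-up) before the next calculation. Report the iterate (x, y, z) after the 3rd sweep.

(1.0932, -0.0399, -0.3860)

Iteration 1:
  x = (4 - (-0.4)·0.0000 - (0.4)·-2.0000) / (3.8) = 1.2632
  y = (2 - (3)·1.2632 - (2.5)·-2.0000) / (7.5) = 0.4281
  z = (-4 - (-1)·1.2632 - (3.2)·0.4281) / (7.2) = -0.5704
Iteration 2:
  x = (4 - (-0.4)·0.4281 - (0.4)·-0.5704) / (3.8) = 1.1577
  y = (2 - (3)·1.1577 - (2.5)·-0.5704) / (7.5) = -0.0063
  z = (-4 - (-1)·1.1577 - (3.2)·-0.0063) / (7.2) = -0.3920
Iteration 3:
  x = (4 - (-0.4)·-0.0063 - (0.4)·-0.3920) / (3.8) = 1.0932
  y = (2 - (3)·1.0932 - (2.5)·-0.3920) / (7.5) = -0.0399
  z = (-4 - (-1)·1.0932 - (3.2)·-0.0399) / (7.2) = -0.3860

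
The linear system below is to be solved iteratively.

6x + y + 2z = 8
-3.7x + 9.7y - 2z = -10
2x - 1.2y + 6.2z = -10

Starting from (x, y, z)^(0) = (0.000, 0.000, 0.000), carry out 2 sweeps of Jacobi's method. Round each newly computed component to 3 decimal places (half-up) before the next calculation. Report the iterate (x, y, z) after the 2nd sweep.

Iteration 1:
  x = (8 - (1)·0.000 - (2)·0.000) / (6) = 1.333
  y = (-10 - (-3.7)·0.000 - (-2)·0.000) / (9.7) = -1.031
  z = (-10 - (2)·0.000 - (-1.2)·0.000) / (6.2) = -1.613
Iteration 2:
  x = (8 - (1)·-1.031 - (2)·-1.613) / (6) = 2.043
  y = (-10 - (-3.7)·1.333 - (-2)·-1.613) / (9.7) = -0.855
  z = (-10 - (2)·1.333 - (-1.2)·-1.031) / (6.2) = -2.242

(2.043, -0.855, -2.242)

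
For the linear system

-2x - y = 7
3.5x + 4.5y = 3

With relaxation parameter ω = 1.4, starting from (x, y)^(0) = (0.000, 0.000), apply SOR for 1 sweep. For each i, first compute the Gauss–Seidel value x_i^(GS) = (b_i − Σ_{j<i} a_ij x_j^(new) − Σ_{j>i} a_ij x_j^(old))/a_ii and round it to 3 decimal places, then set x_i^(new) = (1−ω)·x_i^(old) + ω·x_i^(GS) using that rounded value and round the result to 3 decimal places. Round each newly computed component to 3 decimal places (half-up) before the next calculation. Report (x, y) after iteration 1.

Iteration 1:
  x: GS value = (7 - (-1)·0.000) / (-2) = -3.500;  x ← (1−ω)·0.000 + ω·-3.500 = -4.900
  y: GS value = (3 - (3.5)·-4.900) / (4.5) = 4.478;  y ← (1−ω)·0.000 + ω·4.478 = 6.269

(-4.900, 6.269)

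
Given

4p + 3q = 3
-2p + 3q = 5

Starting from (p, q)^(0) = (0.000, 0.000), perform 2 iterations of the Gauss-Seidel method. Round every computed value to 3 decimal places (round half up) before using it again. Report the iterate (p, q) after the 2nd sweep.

(-0.875, 1.083)

Iteration 1:
  p = (3 - (3)·0.000) / (4) = 0.750
  q = (5 - (-2)·0.750) / (3) = 2.167
Iteration 2:
  p = (3 - (3)·2.167) / (4) = -0.875
  q = (5 - (-2)·-0.875) / (3) = 1.083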